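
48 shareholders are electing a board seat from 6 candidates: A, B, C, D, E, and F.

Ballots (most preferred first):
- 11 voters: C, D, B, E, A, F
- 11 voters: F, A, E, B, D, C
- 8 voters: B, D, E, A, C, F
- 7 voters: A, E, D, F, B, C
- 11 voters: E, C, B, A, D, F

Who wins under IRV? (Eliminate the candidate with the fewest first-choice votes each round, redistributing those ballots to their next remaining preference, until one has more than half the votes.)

Round 1: A 7, B 8, C 11, D 0, E 11, F 11. D eliminated.
Round 2: A 7, B 8, C 11, E 11, F 11. A eliminated.
Round 3: B 8, C 11, E 18, F 11. B eliminated.
Round 4: C 11, E 26, F 11. E has a majority (≥25).

E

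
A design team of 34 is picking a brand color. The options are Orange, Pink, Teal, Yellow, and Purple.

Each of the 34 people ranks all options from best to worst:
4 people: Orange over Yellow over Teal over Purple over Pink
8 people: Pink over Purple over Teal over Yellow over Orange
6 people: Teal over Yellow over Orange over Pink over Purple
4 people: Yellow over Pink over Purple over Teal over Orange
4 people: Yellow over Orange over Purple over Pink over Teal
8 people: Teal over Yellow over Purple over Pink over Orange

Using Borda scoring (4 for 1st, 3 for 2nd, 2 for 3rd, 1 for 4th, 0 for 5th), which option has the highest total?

Orange: 4×4 + 8×0 + 6×2 + 4×0 + 4×3 + 8×0 = 40
Pink: 4×0 + 8×4 + 6×1 + 4×3 + 4×1 + 8×1 = 62
Teal: 4×2 + 8×2 + 6×4 + 4×1 + 4×0 + 8×4 = 84
Yellow: 4×3 + 8×1 + 6×3 + 4×4 + 4×4 + 8×3 = 94
Purple: 4×1 + 8×3 + 6×0 + 4×2 + 4×2 + 8×2 = 60

Yellow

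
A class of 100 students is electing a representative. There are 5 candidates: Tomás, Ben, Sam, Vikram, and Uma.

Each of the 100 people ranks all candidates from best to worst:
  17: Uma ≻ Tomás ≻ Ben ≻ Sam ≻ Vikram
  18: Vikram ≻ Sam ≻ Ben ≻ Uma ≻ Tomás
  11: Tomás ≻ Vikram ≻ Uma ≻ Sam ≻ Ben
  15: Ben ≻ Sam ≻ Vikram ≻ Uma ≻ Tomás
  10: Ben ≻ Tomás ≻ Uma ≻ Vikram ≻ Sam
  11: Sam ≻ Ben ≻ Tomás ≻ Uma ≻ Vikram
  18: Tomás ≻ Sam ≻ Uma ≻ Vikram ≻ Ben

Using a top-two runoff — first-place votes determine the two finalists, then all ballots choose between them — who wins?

Round 1 first-place votes: Tomás 29, Ben 25, Sam 11, Vikram 18, Uma 17. Tomás and Ben advance.
Runoff: Tomás is ranked above Ben on 46 ballots, Ben above Tomás on 54.

Ben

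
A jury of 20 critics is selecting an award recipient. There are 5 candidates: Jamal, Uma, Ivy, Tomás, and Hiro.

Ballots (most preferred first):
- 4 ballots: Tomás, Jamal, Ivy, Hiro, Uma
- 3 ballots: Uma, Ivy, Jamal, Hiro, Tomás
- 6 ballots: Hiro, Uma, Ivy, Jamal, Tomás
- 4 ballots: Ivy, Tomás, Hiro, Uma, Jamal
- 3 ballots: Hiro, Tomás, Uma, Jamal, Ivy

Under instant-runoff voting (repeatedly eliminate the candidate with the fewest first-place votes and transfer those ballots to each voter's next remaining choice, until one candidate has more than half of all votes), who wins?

Ivy

Round 1: Jamal 0, Uma 3, Ivy 4, Tomás 4, Hiro 9. Jamal eliminated.
Round 2: Uma 3, Ivy 4, Tomás 4, Hiro 9. Uma eliminated.
Round 3: Ivy 7, Tomás 4, Hiro 9. Tomás eliminated.
Round 4: Ivy 11, Hiro 9. Ivy has a majority (≥11).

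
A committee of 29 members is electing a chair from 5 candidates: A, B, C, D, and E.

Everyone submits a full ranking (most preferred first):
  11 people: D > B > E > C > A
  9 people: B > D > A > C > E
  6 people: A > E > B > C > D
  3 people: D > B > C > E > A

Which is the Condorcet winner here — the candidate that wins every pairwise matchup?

B vs A: 23–6
B vs C: 29–0
B vs D: 15–14
B vs E: 23–6
B beats every other candidate.

B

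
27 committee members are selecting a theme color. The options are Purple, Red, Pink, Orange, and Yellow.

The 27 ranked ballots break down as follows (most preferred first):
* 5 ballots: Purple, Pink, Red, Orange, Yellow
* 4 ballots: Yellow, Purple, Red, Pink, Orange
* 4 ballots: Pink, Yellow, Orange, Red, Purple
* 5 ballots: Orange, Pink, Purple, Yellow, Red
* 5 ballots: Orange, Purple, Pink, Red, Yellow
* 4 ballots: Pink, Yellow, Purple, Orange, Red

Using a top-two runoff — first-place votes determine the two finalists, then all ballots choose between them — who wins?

Pink

Round 1 first-place votes: Purple 5, Red 0, Pink 8, Orange 10, Yellow 4. Orange and Pink advance.
Runoff: Orange is ranked above Pink on 10 ballots, Pink above Orange on 17.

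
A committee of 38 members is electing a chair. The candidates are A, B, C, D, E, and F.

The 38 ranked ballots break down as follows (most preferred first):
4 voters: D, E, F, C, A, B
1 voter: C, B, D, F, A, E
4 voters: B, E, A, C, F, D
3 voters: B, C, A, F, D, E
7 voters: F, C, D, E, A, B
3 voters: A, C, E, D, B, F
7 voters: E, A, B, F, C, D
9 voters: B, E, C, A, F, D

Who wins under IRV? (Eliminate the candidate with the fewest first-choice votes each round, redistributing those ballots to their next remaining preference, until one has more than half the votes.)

E

Round 1: A 3, B 16, C 1, D 4, E 7, F 7. C eliminated.
Round 2: A 3, B 17, D 4, E 7, F 7. A eliminated.
Round 3: B 17, D 4, E 10, F 7. D eliminated.
Round 4: B 17, E 14, F 7. F eliminated.
Round 5: B 17, E 21. E has a majority (≥20).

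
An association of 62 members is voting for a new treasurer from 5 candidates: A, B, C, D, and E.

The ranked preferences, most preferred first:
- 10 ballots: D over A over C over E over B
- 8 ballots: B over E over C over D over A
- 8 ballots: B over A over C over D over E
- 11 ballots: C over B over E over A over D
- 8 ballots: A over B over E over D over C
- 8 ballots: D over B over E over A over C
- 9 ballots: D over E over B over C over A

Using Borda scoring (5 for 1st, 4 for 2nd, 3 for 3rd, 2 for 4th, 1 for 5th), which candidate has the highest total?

B

A: 10×4 + 8×1 + 8×4 + 11×2 + 8×5 + 8×2 + 9×1 = 167
B: 10×1 + 8×5 + 8×5 + 11×4 + 8×4 + 8×4 + 9×3 = 225
C: 10×3 + 8×3 + 8×3 + 11×5 + 8×1 + 8×1 + 9×2 = 167
D: 10×5 + 8×2 + 8×2 + 11×1 + 8×2 + 8×5 + 9×5 = 194
E: 10×2 + 8×4 + 8×1 + 11×3 + 8×3 + 8×3 + 9×4 = 177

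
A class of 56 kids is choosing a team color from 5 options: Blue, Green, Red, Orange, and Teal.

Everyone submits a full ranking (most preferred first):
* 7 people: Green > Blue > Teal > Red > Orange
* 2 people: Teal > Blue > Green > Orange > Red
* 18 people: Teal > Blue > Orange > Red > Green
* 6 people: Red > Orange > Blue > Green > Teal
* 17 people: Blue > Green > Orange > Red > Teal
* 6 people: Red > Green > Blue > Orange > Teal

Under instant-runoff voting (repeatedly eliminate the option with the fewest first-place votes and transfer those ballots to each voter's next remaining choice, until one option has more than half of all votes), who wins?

Blue

Round 1: Blue 17, Green 7, Red 12, Orange 0, Teal 20. Orange eliminated.
Round 2: Blue 17, Green 7, Red 12, Teal 20. Green eliminated.
Round 3: Blue 24, Red 12, Teal 20. Red eliminated.
Round 4: Blue 36, Teal 20. Blue has a majority (≥29).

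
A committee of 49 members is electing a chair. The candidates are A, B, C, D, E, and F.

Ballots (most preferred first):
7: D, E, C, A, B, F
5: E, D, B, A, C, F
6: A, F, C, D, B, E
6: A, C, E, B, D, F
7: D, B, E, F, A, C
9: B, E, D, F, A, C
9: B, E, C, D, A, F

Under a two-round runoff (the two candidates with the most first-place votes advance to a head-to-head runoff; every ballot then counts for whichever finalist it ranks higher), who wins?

Round 1 first-place votes: A 12, B 18, C 0, D 14, E 5, F 0. B and D advance.
Runoff: B is ranked above D on 24 ballots, D above B on 25.

D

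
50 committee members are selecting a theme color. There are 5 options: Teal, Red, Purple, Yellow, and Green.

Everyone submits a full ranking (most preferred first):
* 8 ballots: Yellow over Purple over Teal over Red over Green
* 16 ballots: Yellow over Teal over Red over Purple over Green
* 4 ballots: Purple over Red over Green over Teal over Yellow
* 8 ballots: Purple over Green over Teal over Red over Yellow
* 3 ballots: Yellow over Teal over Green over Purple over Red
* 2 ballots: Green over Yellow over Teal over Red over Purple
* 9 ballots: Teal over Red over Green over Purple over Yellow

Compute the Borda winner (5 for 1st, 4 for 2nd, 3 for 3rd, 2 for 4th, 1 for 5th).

Teal: 8×3 + 16×4 + 4×2 + 8×3 + 3×4 + 2×3 + 9×5 = 183
Red: 8×2 + 16×3 + 4×4 + 8×2 + 3×1 + 2×2 + 9×4 = 139
Purple: 8×4 + 16×2 + 4×5 + 8×5 + 3×2 + 2×1 + 9×2 = 150
Yellow: 8×5 + 16×5 + 4×1 + 8×1 + 3×5 + 2×4 + 9×1 = 164
Green: 8×1 + 16×1 + 4×3 + 8×4 + 3×3 + 2×5 + 9×3 = 114

Teal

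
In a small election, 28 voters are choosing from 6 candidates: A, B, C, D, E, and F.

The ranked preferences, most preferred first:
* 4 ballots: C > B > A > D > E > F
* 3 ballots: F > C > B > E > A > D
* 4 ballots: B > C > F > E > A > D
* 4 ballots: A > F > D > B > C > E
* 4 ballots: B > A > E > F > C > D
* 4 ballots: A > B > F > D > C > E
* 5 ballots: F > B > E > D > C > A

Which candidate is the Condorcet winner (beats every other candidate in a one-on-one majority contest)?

B vs A: 20–8
B vs C: 21–7
B vs D: 24–4
B vs E: 28–0
B vs F: 16–12
B beats every other candidate.

B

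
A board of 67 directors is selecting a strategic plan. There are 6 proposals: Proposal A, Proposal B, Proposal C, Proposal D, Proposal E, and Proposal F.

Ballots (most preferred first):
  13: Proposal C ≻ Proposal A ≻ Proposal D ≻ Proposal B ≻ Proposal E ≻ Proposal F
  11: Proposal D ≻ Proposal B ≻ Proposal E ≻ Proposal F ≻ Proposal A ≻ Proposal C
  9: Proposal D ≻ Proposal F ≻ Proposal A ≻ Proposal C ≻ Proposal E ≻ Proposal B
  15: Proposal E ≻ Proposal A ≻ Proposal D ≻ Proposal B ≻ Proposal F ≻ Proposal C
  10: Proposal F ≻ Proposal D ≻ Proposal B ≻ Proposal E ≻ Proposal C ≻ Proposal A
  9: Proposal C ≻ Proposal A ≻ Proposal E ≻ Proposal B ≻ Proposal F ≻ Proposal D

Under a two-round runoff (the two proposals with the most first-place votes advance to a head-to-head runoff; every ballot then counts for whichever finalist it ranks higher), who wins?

Proposal D

Round 1 first-place votes: Proposal A 0, Proposal B 0, Proposal C 22, Proposal D 20, Proposal E 15, Proposal F 10. Proposal C and Proposal D advance.
Runoff: Proposal C is ranked above Proposal D on 22 ballots, Proposal D above Proposal C on 45.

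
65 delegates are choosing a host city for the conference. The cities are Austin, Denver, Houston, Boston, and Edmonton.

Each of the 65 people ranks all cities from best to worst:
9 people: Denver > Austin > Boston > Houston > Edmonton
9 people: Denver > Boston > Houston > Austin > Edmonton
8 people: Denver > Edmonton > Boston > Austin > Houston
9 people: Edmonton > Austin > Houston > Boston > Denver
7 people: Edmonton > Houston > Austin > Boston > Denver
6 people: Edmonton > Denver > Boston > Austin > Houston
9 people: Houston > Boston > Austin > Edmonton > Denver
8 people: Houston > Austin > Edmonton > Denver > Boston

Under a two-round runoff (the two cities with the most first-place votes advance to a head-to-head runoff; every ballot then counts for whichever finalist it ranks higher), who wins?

Round 1 first-place votes: Austin 0, Denver 26, Houston 17, Boston 0, Edmonton 22. Denver and Edmonton advance.
Runoff: Denver is ranked above Edmonton on 26 ballots, Edmonton above Denver on 39.

Edmonton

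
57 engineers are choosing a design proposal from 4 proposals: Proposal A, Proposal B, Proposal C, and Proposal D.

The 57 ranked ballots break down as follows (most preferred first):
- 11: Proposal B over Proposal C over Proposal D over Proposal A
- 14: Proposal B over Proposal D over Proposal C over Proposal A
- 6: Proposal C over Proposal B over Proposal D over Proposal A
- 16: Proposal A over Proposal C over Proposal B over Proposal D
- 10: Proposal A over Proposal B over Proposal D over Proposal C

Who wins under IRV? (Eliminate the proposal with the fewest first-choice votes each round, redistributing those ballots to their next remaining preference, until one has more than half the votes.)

Round 1: Proposal A 26, Proposal B 25, Proposal C 6, Proposal D 0. Proposal D eliminated.
Round 2: Proposal A 26, Proposal B 25, Proposal C 6. Proposal C eliminated.
Round 3: Proposal A 26, Proposal B 31. Proposal B has a majority (≥29).

Proposal B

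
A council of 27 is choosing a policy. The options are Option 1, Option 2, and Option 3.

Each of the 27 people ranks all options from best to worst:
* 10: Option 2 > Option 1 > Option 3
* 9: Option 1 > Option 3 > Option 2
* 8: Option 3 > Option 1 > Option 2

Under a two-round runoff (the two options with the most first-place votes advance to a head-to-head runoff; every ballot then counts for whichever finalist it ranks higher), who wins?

Option 1

Round 1 first-place votes: Option 1 9, Option 2 10, Option 3 8. Option 2 and Option 1 advance.
Runoff: Option 2 is ranked above Option 1 on 10 ballots, Option 1 above Option 2 on 17.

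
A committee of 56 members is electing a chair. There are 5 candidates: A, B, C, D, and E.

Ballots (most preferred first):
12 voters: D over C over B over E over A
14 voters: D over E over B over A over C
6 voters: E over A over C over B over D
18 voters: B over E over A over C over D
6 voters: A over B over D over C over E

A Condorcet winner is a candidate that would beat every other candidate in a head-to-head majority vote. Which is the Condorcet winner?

B vs A: 44–12
B vs C: 38–18
B vs D: 30–26
B vs E: 36–20
B beats every other candidate.

B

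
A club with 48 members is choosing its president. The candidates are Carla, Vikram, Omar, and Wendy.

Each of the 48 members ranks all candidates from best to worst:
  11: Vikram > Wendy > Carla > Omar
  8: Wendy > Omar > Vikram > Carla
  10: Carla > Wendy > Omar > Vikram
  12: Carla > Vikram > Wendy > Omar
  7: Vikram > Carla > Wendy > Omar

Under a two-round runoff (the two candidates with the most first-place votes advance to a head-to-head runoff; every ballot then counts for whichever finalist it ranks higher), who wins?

Vikram

Round 1 first-place votes: Carla 22, Vikram 18, Omar 0, Wendy 8. Carla and Vikram advance.
Runoff: Carla is ranked above Vikram on 22 ballots, Vikram above Carla on 26.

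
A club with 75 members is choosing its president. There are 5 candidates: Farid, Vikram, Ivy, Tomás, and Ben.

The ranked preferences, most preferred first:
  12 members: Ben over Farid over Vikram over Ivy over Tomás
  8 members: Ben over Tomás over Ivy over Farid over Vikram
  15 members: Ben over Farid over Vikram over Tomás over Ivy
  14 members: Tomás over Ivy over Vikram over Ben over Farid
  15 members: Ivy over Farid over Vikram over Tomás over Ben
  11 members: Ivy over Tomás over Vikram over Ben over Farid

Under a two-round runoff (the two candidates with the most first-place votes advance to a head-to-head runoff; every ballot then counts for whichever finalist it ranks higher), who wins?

Round 1 first-place votes: Farid 0, Vikram 0, Ivy 26, Tomás 14, Ben 35. Ben and Ivy advance.
Runoff: Ben is ranked above Ivy on 35 ballots, Ivy above Ben on 40.

Ivy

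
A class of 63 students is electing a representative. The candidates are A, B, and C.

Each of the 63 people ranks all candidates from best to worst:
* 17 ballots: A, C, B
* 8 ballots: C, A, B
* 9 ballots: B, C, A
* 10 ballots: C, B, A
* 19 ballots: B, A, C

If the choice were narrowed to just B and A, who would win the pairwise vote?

B is ranked above A on 38 ballots; A above B on 25.

B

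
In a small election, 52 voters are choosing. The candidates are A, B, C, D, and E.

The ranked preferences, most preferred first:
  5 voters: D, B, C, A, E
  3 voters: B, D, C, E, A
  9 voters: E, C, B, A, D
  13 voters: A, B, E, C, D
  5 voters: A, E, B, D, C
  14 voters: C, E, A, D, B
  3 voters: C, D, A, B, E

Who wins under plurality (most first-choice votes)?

A

First-place votes: A 18, B 3, C 17, D 5, E 9.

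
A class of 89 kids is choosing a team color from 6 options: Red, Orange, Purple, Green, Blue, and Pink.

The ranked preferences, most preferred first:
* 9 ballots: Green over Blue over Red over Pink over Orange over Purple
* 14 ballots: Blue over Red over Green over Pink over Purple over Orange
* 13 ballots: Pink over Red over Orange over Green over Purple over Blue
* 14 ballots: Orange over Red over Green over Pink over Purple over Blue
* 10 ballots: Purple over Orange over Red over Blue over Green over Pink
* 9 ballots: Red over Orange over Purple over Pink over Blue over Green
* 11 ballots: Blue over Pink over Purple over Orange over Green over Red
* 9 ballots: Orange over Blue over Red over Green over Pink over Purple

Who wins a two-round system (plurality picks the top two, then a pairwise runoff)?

Orange

Round 1 first-place votes: Red 9, Orange 23, Purple 10, Green 9, Blue 25, Pink 13. Blue and Orange advance.
Runoff: Blue is ranked above Orange on 34 ballots, Orange above Blue on 55.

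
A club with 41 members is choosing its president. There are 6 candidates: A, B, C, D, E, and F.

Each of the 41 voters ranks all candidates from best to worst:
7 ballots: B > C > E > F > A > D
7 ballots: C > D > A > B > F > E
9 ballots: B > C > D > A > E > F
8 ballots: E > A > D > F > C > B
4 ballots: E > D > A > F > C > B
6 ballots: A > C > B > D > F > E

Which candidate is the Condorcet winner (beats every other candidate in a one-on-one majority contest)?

C

C vs A: 23–18
C vs B: 25–16
C vs D: 29–12
C vs E: 29–12
C vs F: 29–12
C beats every other candidate.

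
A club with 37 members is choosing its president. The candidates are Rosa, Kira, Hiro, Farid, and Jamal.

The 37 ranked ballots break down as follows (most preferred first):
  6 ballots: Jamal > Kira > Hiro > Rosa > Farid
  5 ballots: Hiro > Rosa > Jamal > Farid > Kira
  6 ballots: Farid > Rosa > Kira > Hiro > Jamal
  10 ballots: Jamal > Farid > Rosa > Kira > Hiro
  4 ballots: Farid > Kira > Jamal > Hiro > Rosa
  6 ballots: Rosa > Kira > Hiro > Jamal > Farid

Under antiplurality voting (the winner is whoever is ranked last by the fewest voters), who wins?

Last-place votes: Rosa 4, Kira 5, Hiro 10, Farid 12, Jamal 6.

Rosa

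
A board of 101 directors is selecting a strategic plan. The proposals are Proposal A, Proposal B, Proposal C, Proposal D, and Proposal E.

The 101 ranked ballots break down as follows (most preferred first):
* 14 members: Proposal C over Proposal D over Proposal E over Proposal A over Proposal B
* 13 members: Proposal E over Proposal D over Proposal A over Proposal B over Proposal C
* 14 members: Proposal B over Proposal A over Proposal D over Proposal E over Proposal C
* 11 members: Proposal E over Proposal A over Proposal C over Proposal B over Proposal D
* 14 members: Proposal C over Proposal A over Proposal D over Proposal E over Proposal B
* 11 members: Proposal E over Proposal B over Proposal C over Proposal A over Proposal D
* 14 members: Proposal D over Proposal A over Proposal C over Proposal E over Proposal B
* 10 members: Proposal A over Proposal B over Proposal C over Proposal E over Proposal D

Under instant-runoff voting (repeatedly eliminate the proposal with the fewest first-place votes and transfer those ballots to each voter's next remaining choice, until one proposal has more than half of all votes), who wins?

Proposal C

Round 1: Proposal A 10, Proposal B 14, Proposal C 28, Proposal D 14, Proposal E 35. Proposal A eliminated.
Round 2: Proposal B 24, Proposal C 28, Proposal D 14, Proposal E 35. Proposal D eliminated.
Round 3: Proposal B 24, Proposal C 42, Proposal E 35. Proposal B eliminated.
Round 4: Proposal C 52, Proposal E 49. Proposal C has a majority (≥51).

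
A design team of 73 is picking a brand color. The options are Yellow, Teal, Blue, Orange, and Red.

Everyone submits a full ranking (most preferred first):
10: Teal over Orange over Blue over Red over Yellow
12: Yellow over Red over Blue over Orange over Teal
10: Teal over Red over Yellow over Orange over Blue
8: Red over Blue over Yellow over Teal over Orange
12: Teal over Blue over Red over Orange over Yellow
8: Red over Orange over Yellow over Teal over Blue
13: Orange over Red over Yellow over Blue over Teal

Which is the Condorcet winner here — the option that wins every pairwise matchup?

Red

Red vs Yellow: 61–12
Red vs Teal: 41–32
Red vs Blue: 51–22
Red vs Orange: 50–23
Red beats every other option.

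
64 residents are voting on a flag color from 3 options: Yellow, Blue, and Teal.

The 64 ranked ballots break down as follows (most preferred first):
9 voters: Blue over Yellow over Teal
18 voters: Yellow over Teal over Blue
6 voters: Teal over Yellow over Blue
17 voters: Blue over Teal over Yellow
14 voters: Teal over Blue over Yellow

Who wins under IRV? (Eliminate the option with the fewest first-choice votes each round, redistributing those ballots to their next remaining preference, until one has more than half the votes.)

Round 1: Yellow 18, Blue 26, Teal 20. Yellow eliminated.
Round 2: Blue 26, Teal 38. Teal has a majority (≥33).

Teal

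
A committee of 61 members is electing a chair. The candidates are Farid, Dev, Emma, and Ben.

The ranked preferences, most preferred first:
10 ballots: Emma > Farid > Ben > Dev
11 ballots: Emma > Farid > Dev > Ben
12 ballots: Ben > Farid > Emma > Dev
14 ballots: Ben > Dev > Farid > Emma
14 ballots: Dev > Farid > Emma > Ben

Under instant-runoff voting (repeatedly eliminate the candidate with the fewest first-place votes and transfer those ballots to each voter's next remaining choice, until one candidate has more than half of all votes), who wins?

Round 1: Farid 0, Dev 14, Emma 21, Ben 26. Farid eliminated.
Round 2: Dev 14, Emma 21, Ben 26. Dev eliminated.
Round 3: Emma 35, Ben 26. Emma has a majority (≥31).

Emma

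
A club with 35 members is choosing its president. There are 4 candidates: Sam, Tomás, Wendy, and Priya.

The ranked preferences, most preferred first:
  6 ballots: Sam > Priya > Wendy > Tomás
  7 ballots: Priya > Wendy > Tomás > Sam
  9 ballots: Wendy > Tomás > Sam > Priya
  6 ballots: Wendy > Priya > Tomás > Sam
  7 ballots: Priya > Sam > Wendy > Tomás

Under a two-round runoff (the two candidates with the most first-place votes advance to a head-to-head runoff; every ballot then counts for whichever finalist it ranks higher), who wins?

Round 1 first-place votes: Sam 6, Tomás 0, Wendy 15, Priya 14. Wendy and Priya advance.
Runoff: Wendy is ranked above Priya on 15 ballots, Priya above Wendy on 20.

Priya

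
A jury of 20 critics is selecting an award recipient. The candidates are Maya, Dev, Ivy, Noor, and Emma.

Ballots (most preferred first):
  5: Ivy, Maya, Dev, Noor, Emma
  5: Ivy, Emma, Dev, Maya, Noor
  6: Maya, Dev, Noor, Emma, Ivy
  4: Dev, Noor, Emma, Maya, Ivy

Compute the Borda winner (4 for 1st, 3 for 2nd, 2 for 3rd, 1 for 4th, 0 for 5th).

Maya: 5×3 + 5×1 + 6×4 + 4×1 = 48
Dev: 5×2 + 5×2 + 6×3 + 4×4 = 54
Ivy: 5×4 + 5×4 + 6×0 + 4×0 = 40
Noor: 5×1 + 5×0 + 6×2 + 4×3 = 29
Emma: 5×0 + 5×3 + 6×1 + 4×2 = 29

Dev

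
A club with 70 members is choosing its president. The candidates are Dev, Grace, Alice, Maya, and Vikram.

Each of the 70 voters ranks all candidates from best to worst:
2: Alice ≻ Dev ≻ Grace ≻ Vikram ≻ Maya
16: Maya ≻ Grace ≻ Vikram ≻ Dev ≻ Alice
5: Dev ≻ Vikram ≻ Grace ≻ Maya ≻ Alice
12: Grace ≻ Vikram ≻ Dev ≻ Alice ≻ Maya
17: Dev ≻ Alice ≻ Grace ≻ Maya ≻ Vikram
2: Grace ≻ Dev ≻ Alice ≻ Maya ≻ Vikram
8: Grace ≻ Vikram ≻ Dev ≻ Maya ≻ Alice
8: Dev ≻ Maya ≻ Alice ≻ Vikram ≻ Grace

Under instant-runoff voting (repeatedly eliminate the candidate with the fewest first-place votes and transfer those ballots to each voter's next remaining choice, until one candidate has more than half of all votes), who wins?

Round 1: Dev 30, Grace 22, Alice 2, Maya 16, Vikram 0. Vikram eliminated.
Round 2: Dev 30, Grace 22, Alice 2, Maya 16. Alice eliminated.
Round 3: Dev 32, Grace 22, Maya 16. Maya eliminated.
Round 4: Dev 32, Grace 38. Grace has a majority (≥36).

Grace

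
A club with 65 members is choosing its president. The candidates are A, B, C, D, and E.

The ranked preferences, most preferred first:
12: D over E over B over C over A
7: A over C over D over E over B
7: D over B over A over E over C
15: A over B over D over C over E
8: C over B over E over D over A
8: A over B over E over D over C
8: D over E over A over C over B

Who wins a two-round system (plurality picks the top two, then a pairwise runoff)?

Round 1 first-place votes: A 30, B 0, C 8, D 27, E 0. A and D advance.
Runoff: A is ranked above D on 30 ballots, D above A on 35.

D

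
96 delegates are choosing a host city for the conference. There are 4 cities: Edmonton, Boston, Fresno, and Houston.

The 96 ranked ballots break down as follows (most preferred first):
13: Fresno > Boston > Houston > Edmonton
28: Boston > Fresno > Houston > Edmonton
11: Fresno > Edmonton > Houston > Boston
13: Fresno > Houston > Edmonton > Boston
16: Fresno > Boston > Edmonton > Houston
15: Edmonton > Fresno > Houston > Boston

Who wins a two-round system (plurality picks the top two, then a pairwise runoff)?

Fresno

Round 1 first-place votes: Edmonton 15, Boston 28, Fresno 53, Houston 0. Fresno and Boston advance.
Runoff: Fresno is ranked above Boston on 68 ballots, Boston above Fresno on 28.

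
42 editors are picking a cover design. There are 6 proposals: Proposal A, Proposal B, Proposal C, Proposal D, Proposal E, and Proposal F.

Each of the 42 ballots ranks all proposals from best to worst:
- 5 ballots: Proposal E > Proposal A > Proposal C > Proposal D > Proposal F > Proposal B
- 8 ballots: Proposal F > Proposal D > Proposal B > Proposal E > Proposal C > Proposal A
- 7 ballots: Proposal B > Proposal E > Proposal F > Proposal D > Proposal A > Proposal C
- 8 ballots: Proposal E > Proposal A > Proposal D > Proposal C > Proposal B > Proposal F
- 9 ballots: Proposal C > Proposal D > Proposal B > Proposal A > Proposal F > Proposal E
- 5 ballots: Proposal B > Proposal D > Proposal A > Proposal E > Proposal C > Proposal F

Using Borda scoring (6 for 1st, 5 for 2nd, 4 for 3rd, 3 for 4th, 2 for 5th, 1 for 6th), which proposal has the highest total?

Proposal D

Proposal A: 5×5 + 8×1 + 7×2 + 8×5 + 9×3 + 5×4 = 134
Proposal B: 5×1 + 8×4 + 7×6 + 8×2 + 9×4 + 5×6 = 161
Proposal C: 5×4 + 8×2 + 7×1 + 8×3 + 9×6 + 5×2 = 131
Proposal D: 5×3 + 8×5 + 7×3 + 8×4 + 9×5 + 5×5 = 178
Proposal E: 5×6 + 8×3 + 7×5 + 8×6 + 9×1 + 5×3 = 161
Proposal F: 5×2 + 8×6 + 7×4 + 8×1 + 9×2 + 5×1 = 117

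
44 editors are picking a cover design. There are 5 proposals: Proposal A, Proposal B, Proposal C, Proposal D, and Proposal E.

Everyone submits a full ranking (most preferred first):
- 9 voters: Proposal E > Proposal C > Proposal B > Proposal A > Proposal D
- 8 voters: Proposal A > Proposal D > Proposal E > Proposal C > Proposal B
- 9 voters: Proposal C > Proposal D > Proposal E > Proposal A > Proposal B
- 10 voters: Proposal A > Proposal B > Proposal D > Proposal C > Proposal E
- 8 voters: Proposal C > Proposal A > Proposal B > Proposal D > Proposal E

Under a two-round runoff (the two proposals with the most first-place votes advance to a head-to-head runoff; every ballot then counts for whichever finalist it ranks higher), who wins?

Proposal C

Round 1 first-place votes: Proposal A 18, Proposal B 0, Proposal C 17, Proposal D 0, Proposal E 9. Proposal A and Proposal C advance.
Runoff: Proposal A is ranked above Proposal C on 18 ballots, Proposal C above Proposal A on 26.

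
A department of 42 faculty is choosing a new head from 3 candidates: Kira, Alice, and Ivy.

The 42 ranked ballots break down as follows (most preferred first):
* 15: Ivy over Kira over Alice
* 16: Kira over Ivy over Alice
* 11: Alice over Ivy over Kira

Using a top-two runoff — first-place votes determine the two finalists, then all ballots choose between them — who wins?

Ivy

Round 1 first-place votes: Kira 16, Alice 11, Ivy 15. Kira and Ivy advance.
Runoff: Kira is ranked above Ivy on 16 ballots, Ivy above Kira on 26.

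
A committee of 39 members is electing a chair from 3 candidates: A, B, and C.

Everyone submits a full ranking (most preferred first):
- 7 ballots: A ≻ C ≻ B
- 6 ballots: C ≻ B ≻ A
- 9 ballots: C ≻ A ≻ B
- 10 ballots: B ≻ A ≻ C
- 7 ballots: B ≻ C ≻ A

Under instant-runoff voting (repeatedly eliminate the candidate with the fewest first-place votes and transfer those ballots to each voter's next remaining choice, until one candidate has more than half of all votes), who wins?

C

Round 1: A 7, B 17, C 15. A eliminated.
Round 2: B 17, C 22. C has a majority (≥20).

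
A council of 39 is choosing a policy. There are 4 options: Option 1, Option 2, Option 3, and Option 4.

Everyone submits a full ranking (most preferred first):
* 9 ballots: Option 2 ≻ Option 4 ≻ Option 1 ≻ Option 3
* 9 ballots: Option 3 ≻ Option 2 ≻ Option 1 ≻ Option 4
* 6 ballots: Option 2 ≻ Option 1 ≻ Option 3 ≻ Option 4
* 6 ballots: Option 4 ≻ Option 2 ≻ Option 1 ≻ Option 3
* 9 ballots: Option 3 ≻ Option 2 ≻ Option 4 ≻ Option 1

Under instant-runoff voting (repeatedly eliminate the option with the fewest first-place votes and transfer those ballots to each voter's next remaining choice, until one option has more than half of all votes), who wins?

Round 1: Option 1 0, Option 2 15, Option 3 18, Option 4 6. Option 1 eliminated.
Round 2: Option 2 15, Option 3 18, Option 4 6. Option 4 eliminated.
Round 3: Option 2 21, Option 3 18. Option 2 has a majority (≥20).

Option 2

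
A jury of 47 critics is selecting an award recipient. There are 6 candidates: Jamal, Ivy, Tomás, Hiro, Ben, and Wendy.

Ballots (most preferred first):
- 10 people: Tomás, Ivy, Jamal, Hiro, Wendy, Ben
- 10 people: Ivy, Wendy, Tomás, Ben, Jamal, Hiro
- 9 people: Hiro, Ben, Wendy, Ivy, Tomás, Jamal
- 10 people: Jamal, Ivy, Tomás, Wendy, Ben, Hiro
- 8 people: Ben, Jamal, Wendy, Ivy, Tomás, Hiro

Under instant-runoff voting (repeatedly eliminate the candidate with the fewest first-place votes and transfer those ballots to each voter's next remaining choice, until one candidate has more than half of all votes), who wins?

Ivy

Round 1: Jamal 10, Ivy 10, Tomás 10, Hiro 9, Ben 8, Wendy 0. Wendy eliminated.
Round 2: Jamal 10, Ivy 10, Tomás 10, Hiro 9, Ben 8. Ben eliminated.
Round 3: Jamal 18, Ivy 10, Tomás 10, Hiro 9. Hiro eliminated.
Round 4: Jamal 18, Ivy 19, Tomás 10. Tomás eliminated.
Round 5: Jamal 18, Ivy 29. Ivy has a majority (≥24).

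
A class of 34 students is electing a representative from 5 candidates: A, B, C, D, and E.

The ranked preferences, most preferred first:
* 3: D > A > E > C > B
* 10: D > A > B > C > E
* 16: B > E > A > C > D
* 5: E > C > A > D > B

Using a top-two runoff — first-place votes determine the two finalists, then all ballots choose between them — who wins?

Round 1 first-place votes: A 0, B 16, C 0, D 13, E 5. B and D advance.
Runoff: B is ranked above D on 16 ballots, D above B on 18.

D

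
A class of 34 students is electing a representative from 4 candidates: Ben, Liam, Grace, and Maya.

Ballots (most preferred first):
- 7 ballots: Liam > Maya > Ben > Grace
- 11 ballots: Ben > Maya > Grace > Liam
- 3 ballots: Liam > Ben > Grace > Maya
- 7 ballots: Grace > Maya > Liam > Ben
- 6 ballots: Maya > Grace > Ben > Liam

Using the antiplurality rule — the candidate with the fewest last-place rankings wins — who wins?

Last-place votes: Ben 7, Liam 17, Grace 7, Maya 3.

Maya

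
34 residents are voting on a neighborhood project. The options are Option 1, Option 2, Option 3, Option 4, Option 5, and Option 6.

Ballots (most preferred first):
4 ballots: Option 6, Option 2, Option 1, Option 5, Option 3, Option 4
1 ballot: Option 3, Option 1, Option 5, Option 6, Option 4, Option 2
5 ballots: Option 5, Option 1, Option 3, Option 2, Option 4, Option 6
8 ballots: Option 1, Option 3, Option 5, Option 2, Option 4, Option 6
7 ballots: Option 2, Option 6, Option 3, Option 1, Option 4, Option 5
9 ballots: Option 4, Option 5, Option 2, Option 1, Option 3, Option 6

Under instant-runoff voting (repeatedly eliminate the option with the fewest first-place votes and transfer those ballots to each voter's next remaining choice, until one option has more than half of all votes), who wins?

Round 1: Option 1 8, Option 2 7, Option 3 1, Option 4 9, Option 5 5, Option 6 4. Option 3 eliminated.
Round 2: Option 1 9, Option 2 7, Option 4 9, Option 5 5, Option 6 4. Option 6 eliminated.
Round 3: Option 1 9, Option 2 11, Option 4 9, Option 5 5. Option 5 eliminated.
Round 4: Option 1 14, Option 2 11, Option 4 9. Option 4 eliminated.
Round 5: Option 1 14, Option 2 20. Option 2 has a majority (≥18).

Option 2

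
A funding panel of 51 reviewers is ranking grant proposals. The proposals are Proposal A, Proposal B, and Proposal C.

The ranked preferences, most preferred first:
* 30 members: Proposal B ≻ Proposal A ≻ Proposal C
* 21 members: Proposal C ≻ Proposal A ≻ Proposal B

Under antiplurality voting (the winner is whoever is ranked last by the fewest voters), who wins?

Last-place votes: Proposal A 0, Proposal B 21, Proposal C 30.

Proposal A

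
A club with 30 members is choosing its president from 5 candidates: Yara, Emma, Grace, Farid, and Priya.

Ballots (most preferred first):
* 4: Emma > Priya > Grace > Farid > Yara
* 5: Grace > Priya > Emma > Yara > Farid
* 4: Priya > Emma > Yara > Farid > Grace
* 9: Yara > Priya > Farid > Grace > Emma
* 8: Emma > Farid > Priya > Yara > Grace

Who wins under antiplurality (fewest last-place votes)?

Priya

Last-place votes: Yara 4, Emma 9, Grace 12, Farid 5, Priya 0.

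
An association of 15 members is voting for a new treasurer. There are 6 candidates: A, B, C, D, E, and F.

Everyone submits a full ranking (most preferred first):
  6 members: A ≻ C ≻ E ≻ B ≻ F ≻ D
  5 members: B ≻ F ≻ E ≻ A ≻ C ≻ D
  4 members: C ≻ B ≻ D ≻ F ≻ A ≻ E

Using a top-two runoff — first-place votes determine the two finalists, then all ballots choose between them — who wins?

Round 1 first-place votes: A 6, B 5, C 4, D 0, E 0, F 0. A and B advance.
Runoff: A is ranked above B on 6 ballots, B above A on 9.

B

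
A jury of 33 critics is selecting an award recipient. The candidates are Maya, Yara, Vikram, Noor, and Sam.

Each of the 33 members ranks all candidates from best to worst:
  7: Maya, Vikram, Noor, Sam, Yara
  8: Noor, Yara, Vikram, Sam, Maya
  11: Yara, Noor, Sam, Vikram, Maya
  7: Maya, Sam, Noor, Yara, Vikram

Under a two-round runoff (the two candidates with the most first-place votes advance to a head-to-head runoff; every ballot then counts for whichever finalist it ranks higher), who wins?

Yara

Round 1 first-place votes: Maya 14, Yara 11, Vikram 0, Noor 8, Sam 0. Maya and Yara advance.
Runoff: Maya is ranked above Yara on 14 ballots, Yara above Maya on 19.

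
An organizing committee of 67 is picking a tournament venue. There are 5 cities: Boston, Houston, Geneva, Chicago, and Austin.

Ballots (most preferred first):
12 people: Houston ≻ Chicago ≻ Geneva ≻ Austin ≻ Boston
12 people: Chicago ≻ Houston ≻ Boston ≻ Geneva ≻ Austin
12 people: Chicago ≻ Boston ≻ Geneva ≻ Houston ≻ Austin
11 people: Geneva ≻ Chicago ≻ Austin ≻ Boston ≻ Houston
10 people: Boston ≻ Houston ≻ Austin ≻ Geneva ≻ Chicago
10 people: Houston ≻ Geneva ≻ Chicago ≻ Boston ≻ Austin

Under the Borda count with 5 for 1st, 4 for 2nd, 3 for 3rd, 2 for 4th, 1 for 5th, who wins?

Chicago

Boston: 12×1 + 12×3 + 12×4 + 11×2 + 10×5 + 10×2 = 188
Houston: 12×5 + 12×4 + 12×2 + 11×1 + 10×4 + 10×5 = 233
Geneva: 12×3 + 12×2 + 12×3 + 11×5 + 10×2 + 10×4 = 211
Chicago: 12×4 + 12×5 + 12×5 + 11×4 + 10×1 + 10×3 = 252
Austin: 12×2 + 12×1 + 12×1 + 11×3 + 10×3 + 10×1 = 121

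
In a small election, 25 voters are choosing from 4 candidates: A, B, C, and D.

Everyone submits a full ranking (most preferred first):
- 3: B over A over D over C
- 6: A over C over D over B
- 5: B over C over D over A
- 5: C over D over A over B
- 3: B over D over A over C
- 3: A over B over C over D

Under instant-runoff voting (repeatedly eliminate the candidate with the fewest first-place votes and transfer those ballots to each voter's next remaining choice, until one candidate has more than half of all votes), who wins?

A

Round 1: A 9, B 11, C 5, D 0. D eliminated.
Round 2: A 9, B 11, C 5. C eliminated.
Round 3: A 14, B 11. A has a majority (≥13).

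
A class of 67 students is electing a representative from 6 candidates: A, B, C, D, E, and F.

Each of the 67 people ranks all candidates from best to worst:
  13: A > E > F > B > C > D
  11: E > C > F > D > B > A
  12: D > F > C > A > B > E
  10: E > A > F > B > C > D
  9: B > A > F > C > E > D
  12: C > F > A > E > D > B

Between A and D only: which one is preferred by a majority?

A is ranked above D on 44 ballots; D above A on 23.

A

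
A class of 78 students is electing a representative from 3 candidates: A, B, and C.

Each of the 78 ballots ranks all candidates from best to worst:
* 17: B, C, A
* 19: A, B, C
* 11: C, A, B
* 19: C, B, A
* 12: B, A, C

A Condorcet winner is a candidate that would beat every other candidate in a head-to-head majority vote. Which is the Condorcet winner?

B vs A: 48–30
B vs C: 48–30
B beats every other candidate.

B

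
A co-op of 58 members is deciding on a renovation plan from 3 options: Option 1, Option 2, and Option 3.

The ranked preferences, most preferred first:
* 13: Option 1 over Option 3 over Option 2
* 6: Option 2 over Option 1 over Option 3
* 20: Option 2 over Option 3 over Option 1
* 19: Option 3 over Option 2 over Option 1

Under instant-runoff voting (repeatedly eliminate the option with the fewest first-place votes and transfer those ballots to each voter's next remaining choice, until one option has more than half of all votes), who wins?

Option 3

Round 1: Option 1 13, Option 2 26, Option 3 19. Option 1 eliminated.
Round 2: Option 2 26, Option 3 32. Option 3 has a majority (≥30).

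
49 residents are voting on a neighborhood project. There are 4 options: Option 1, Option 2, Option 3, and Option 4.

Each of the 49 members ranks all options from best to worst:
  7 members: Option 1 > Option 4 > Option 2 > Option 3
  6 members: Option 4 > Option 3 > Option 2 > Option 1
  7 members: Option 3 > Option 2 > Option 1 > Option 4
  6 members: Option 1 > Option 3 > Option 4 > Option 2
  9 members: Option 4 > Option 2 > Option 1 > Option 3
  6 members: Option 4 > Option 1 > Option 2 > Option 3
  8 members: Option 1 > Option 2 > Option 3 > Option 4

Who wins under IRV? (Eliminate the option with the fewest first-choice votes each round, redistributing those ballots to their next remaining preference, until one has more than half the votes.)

Option 1

Round 1: Option 1 21, Option 2 0, Option 3 7, Option 4 21. Option 2 eliminated.
Round 2: Option 1 21, Option 3 7, Option 4 21. Option 3 eliminated.
Round 3: Option 1 28, Option 4 21. Option 1 has a majority (≥25).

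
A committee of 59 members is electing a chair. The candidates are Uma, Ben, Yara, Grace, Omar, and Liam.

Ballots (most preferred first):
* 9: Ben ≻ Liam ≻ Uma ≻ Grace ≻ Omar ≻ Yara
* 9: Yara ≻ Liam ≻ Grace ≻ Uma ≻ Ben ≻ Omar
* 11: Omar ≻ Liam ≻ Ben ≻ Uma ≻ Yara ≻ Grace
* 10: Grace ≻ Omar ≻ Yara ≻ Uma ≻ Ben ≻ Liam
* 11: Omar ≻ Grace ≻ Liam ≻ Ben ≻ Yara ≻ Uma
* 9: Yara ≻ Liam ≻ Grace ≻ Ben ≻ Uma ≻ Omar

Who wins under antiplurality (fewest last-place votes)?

Ben

Last-place votes: Uma 11, Ben 0, Yara 9, Grace 11, Omar 18, Liam 10.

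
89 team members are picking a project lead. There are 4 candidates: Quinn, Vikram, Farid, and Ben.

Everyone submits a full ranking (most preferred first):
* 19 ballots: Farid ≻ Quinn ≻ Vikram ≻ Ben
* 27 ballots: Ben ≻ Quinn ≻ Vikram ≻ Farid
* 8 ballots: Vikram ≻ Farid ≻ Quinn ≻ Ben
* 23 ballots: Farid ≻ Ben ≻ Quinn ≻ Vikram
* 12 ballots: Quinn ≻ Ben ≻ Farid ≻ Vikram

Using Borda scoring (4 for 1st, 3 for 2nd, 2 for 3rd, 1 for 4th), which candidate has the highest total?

Quinn: 19×3 + 27×3 + 8×2 + 23×2 + 12×4 = 248
Vikram: 19×2 + 27×2 + 8×4 + 23×1 + 12×1 = 159
Farid: 19×4 + 27×1 + 8×3 + 23×4 + 12×2 = 243
Ben: 19×1 + 27×4 + 8×1 + 23×3 + 12×3 = 240

Quinn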